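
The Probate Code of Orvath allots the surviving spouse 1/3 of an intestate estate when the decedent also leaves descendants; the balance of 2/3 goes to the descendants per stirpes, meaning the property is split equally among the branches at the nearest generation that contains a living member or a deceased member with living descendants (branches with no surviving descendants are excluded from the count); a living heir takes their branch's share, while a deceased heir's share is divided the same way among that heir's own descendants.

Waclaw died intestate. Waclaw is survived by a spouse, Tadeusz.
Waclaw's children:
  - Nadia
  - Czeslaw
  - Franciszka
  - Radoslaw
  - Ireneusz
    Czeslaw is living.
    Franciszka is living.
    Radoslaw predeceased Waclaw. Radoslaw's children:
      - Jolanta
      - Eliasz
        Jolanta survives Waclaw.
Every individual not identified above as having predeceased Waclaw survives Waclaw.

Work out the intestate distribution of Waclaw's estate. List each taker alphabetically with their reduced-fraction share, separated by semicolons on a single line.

Czeslaw 2/15; Eliasz 1/15; Franciszka 2/15; Ireneusz 2/15; Jolanta 1/15; Nadia 2/15; Tadeusz 1/3

Tadeusz, as surviving spouse, takes 1/3.
The remaining 2/3 passes to Waclaw's descendants per stirpes.
The 2/3 is divided into 5 equal shares of 2/15 among Nadia, Czeslaw, Franciszka, Radoslaw, Ireneusz.
Nadia is living and takes 2/15.
Czeslaw is living and takes 2/15.
Franciszka is living and takes 2/15.
Radoslaw predeceased; the 2/15 allotted to Radoslaw's branch passes to Radoslaw's issue by representation.
The 2/15 is divided into 2 equal shares of 1/15 among Jolanta, Eliasz.
Jolanta is living and takes 1/15.
Eliasz is living and takes 1/15.
Ireneusz is living and takes 2/15.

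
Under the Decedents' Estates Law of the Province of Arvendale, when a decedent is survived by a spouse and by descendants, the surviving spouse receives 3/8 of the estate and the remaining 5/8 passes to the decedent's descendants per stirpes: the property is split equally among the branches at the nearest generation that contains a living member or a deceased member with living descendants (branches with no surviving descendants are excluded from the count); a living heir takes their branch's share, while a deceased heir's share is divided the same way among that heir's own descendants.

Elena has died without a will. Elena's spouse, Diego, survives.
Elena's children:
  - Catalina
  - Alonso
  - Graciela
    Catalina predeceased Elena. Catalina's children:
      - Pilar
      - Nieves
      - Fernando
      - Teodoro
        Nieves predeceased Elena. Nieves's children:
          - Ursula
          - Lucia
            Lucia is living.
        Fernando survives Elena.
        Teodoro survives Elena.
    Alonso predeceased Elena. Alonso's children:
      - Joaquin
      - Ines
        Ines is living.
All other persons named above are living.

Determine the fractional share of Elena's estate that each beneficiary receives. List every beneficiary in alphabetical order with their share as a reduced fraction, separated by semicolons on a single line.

Diego, as surviving spouse, takes 3/8.
The remaining 5/8 passes to Elena's descendants per stirpes.
The 5/8 is divided into 3 equal shares of 5/24 among Catalina, Alonso, Graciela.
Catalina predeceased; the 5/24 allotted to Catalina's branch passes to Catalina's issue by representation.
The 5/24 is divided into 4 equal shares of 5/96 among Pilar, Nieves, Fernando, Teodoro.
Pilar is living and takes 5/96.
Nieves predeceased; the 5/96 allotted to Nieves's branch passes to Nieves's issue by representation.
The 5/96 is divided into 2 equal shares of 5/192 among Ursula, Lucia.
Ursula is living and takes 5/192.
Lucia is living and takes 5/192.
Fernando is living and takes 5/96.
Teodoro is living and takes 5/96.
Alonso predeceased; the 5/24 allotted to Alonso's branch passes to Alonso's issue by representation.
The 5/24 is divided into 2 equal shares of 5/48 among Joaquin, Ines.
Joaquin is living and takes 5/48.
Ines is living and takes 5/48.
Graciela is living and takes 5/24.

Diego 3/8; Fernando 5/96; Graciela 5/24; Ines 5/48; Joaquin 5/48; Lucia 5/192; Pilar 5/96; Teodoro 5/96; Ursula 5/192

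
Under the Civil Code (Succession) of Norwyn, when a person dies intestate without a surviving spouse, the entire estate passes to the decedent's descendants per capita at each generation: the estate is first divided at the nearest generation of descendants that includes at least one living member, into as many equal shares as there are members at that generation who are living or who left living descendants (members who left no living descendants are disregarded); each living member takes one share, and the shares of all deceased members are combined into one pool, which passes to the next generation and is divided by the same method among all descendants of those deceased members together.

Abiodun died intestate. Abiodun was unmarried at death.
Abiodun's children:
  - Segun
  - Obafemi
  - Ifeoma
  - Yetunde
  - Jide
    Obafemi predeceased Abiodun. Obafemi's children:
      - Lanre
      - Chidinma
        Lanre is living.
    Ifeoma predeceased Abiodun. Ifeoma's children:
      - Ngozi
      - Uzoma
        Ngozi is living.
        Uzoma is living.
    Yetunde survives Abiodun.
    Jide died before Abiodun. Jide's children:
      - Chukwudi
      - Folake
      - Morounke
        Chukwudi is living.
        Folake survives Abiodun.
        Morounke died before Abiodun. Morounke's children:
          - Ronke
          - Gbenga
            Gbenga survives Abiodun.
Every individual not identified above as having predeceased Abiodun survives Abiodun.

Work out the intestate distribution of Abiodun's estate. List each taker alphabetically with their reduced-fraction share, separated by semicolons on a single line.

There is no surviving spouse, so the entire estate passes to Abiodun's descendants per capita at each generation.
At generation 1 (Segun, Obafemi, Ifeoma, Yetunde, Jide) there are 5 shares of (1)/5 = 1/5 each.
Living: Segun and Yetunde — each takes 1/5.
Deceased: Obafemi, Ifeoma, and Jide. Their combined 3/5 is pooled and carried to generation 2.
At generation 2 (Lanre, Chidinma, Ngozi, Uzoma, Chukwudi, Folake, Morounke) there are 7 shares of (3/5)/7 = 3/35 each.
Living: Lanre, Chidinma, Ngozi, Uzoma, Chukwudi, and Folake — each takes 3/35.
Deceased: Morounke. That 3/35 share is carried to generation 3.
At generation 3 (Ronke, Gbenga) there are 2 shares of (3/35)/2 = 3/70 each.
Living: Ronke and Gbenga — each takes 3/70.

Chidinma 3/35; Chukwudi 3/35; Folake 3/35; Gbenga 3/70; Lanre 3/35; Ngozi 3/35; Ronke 3/70; Segun 1/5; Uzoma 3/35; Yetunde 1/5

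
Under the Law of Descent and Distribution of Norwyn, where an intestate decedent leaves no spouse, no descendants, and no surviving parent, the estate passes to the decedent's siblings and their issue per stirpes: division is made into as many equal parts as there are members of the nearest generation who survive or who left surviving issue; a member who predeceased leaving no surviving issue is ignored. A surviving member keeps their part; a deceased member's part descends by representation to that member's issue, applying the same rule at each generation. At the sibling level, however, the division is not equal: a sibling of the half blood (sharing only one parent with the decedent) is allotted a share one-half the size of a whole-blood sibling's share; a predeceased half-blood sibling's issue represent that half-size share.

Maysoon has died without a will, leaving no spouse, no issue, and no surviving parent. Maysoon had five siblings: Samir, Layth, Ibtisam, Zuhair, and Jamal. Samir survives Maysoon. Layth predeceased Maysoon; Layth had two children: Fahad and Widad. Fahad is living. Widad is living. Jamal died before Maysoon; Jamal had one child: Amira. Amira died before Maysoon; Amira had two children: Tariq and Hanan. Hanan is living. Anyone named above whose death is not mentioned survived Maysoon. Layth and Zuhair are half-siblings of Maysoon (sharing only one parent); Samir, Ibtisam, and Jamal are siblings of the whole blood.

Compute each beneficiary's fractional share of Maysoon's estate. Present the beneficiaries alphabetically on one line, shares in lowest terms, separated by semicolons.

No spouse, descendants, or parent survives, so the estate passes to Maysoon's siblings per stirpes.
Half-blood siblings count for one-half the weight of whole-blood siblings at the initial division.
Dividing 1 in proportion to weights (total weight 4): Samir (weight 1) → 1/4; Layth (weight 1/2) → 1/8; Ibtisam (weight 1) → 1/4; Zuhair (weight 1/2) → 1/8; Jamal (weight 1) → 1/4.
Samir is living and takes 1/4.
Layth predeceased; the 1/8 allotted to Layth's branch passes to Layth's issue by representation.
The 1/8 is divided into 2 equal shares of 1/16 among Fahad, Widad.
Fahad is living and takes 1/16.
Widad is living and takes 1/16.
Ibtisam is living and takes 1/4.
Zuhair is living and takes 1/8.
Jamal predeceased; the 1/4 allotted to Jamal's branch passes to Jamal's issue by representation.
Amira's line is the sole branch at this level, so the full 1/4 passes to Amira's issue by representation.
The 1/4 is divided into 2 equal shares of 1/8 among Tariq, Hanan.
Tariq is living and takes 1/8.
Hanan is living and takes 1/8.

Fahad 1/16; Hanan 1/8; Ibtisam 1/4; Samir 1/4; Tariq 1/8; Widad 1/16; Zuhair 1/8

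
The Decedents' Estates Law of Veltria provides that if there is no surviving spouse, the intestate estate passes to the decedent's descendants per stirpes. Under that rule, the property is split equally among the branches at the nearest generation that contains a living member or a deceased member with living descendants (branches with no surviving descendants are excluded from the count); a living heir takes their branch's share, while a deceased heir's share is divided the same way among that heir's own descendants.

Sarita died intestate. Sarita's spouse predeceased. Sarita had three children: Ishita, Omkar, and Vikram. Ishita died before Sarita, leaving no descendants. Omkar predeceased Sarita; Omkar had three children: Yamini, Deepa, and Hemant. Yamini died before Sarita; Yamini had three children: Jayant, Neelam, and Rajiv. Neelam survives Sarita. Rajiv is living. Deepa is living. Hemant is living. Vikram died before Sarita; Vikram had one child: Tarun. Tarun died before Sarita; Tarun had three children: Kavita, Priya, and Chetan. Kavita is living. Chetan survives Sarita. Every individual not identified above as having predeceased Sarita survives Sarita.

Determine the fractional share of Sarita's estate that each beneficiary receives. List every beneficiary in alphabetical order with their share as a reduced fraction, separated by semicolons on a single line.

Chetan 1/6; Deepa 1/6; Hemant 1/6; Jayant 1/18; Kavita 1/6; Neelam 1/18; Priya 1/6; Rajiv 1/18

There is no surviving spouse, so the entire estate passes to Sarita's descendants per stirpes.
Ishita left no surviving issue, so that branch lapses and is disregarded.
The estate is divided into 2 equal shares of 1/2 among Omkar, Vikram.
Omkar predeceased; the 1/2 allotted to Omkar's branch passes to Omkar's issue by representation.
The 1/2 is divided into 3 equal shares of 1/6 among Yamini, Deepa, Hemant.
Yamini predeceased; the 1/6 allotted to Yamini's branch passes to Yamini's issue by representation.
The 1/6 is divided into 3 equal shares of 1/18 among Jayant, Neelam, Rajiv.
Jayant is living and takes 1/18.
Neelam is living and takes 1/18.
Rajiv is living and takes 1/18.
Deepa is living and takes 1/6.
Hemant is living and takes 1/6.
Vikram predeceased; the 1/2 allotted to Vikram's branch passes to Vikram's issue by representation.
Tarun's line is the sole branch at this level, so the full 1/2 passes to Tarun's issue by representation.
The 1/2 is divided into 3 equal shares of 1/6 among Kavita, Priya, Chetan.
Kavita is living and takes 1/6.
Priya is living and takes 1/6.
Chetan is living and takes 1/6.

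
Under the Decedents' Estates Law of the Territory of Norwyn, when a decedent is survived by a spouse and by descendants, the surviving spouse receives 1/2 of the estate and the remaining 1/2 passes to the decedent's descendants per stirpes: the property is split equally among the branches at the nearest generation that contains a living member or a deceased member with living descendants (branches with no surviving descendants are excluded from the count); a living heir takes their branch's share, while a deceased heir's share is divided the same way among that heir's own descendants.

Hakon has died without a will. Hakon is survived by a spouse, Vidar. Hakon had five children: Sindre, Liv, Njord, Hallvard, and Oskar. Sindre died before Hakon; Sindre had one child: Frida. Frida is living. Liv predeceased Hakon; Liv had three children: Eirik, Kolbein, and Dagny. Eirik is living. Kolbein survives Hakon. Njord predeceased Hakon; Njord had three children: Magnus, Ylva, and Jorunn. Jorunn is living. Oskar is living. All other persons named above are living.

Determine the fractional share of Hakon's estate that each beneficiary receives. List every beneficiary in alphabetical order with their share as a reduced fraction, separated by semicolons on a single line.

Dagny 1/30; Eirik 1/30; Frida 1/10; Hallvard 1/10; Jorunn 1/30; Kolbein 1/30; Magnus 1/30; Oskar 1/10; Vidar 1/2; Ylva 1/30

Vidar, as surviving spouse, takes 1/2.
The remaining 1/2 passes to Hakon's descendants per stirpes.
The 1/2 is divided into 5 equal shares of 1/10 among Sindre, Liv, Njord, Hallvard, Oskar.
Sindre predeceased; the 1/10 allotted to Sindre's branch passes to Sindre's issue by representation.
Frida is the sole taker at this level and receives the full 1/10.
Liv predeceased; the 1/10 allotted to Liv's branch passes to Liv's issue by representation.
The 1/10 is divided into 3 equal shares of 1/30 among Eirik, Kolbein, Dagny.
Eirik is living and takes 1/30.
Kolbein is living and takes 1/30.
Dagny is living and takes 1/30.
Njord predeceased; the 1/10 allotted to Njord's branch passes to Njord's issue by representation.
The 1/10 is divided into 3 equal shares of 1/30 among Magnus, Ylva, Jorunn.
Magnus is living and takes 1/30.
Ylva is living and takes 1/30.
Jorunn is living and takes 1/30.
Hallvard is living and takes 1/10.
Oskar is living and takes 1/10.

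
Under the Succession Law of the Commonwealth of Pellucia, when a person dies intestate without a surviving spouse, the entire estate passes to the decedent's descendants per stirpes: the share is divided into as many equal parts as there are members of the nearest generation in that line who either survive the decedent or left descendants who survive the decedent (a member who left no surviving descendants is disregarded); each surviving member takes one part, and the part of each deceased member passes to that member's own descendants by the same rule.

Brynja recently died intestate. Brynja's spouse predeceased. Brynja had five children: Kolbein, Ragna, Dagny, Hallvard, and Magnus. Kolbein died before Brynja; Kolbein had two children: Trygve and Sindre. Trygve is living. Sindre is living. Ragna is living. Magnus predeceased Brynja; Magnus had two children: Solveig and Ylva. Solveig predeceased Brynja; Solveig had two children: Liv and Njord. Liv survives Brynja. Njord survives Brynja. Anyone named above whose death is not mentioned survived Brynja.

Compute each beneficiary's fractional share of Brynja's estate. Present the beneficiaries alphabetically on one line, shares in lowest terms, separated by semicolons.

There is no surviving spouse, so the entire estate passes to Brynja's descendants per stirpes.
The estate is divided into 5 equal shares of 1/5 among Kolbein, Ragna, Dagny, Hallvard, Magnus.
Kolbein predeceased; the 1/5 allotted to Kolbein's branch passes to Kolbein's issue by representation.
The 1/5 is divided into 2 equal shares of 1/10 among Trygve, Sindre.
Trygve is living and takes 1/10.
Sindre is living and takes 1/10.
Ragna is living and takes 1/5.
Dagny is living and takes 1/5.
Hallvard is living and takes 1/5.
Magnus predeceased; the 1/5 allotted to Magnus's branch passes to Magnus's issue by representation.
The 1/5 is divided into 2 equal shares of 1/10 among Solveig, Ylva.
Solveig predeceased; the 1/10 allotted to Solveig's branch passes to Solveig's issue by representation.
The 1/10 is divided into 2 equal shares of 1/20 among Liv, Njord.
Liv is living and takes 1/20.
Njord is living and takes 1/20.
Ylva is living and takes 1/10.

Dagny 1/5; Hallvard 1/5; Liv 1/20; Njord 1/20; Ragna 1/5; Sindre 1/10; Trygve 1/10; Ylva 1/10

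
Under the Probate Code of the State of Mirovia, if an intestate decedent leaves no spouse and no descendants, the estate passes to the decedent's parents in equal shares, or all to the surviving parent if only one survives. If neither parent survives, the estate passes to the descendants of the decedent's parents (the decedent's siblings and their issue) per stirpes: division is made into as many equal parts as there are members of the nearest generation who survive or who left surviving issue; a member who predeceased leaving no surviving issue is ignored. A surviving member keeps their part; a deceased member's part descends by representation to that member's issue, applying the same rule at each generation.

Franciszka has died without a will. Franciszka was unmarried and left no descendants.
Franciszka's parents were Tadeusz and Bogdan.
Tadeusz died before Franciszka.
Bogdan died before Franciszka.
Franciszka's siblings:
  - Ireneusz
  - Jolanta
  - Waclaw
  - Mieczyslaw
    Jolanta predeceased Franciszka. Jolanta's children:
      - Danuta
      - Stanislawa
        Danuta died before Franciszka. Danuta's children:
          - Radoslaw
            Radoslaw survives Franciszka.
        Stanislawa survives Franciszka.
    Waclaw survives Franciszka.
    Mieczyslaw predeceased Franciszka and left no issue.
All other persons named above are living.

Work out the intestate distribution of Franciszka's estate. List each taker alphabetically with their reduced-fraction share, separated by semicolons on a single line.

Ireneusz 1/3; Radoslaw 1/6; Stanislawa 1/6; Waclaw 1/3

Neither parent survives and there are no descendants, so the estate passes to Franciszka's siblings and their issue per stirpes.
Mieczyslaw left no surviving issue, so that branch lapses and is disregarded.
The estate is divided into 3 equal shares of 1/3 among Ireneusz, Jolanta, Waclaw.
Ireneusz is living and takes 1/3.
Jolanta predeceased; the 1/3 allotted to Jolanta's branch passes to Jolanta's issue by representation.
The 1/3 is divided into 2 equal shares of 1/6 among Danuta, Stanislawa.
Danuta predeceased; the 1/6 allotted to Danuta's branch passes to Danuta's issue by representation.
Radoslaw is the sole taker at this level and receives the full 1/6.
Stanislawa is living and takes 1/6.
Waclaw is living and takes 1/3.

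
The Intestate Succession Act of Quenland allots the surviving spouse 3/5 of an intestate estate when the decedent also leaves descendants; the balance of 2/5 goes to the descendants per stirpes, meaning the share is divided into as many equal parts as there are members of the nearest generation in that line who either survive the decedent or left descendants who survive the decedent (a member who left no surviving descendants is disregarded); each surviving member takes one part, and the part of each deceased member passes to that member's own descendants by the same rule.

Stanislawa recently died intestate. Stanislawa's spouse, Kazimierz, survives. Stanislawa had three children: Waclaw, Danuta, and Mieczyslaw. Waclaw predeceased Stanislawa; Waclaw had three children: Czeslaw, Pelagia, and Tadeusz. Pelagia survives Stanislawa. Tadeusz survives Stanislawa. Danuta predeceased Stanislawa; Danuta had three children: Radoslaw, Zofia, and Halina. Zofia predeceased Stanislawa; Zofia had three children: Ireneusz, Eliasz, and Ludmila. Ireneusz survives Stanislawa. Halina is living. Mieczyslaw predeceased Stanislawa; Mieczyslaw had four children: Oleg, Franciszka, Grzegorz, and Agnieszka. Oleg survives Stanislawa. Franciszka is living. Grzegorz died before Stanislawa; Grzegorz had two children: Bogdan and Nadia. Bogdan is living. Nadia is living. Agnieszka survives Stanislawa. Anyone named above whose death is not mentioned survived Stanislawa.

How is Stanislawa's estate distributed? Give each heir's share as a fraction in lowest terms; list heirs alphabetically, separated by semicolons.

Kazimierz, as surviving spouse, takes 3/5.
The remaining 2/5 passes to Stanislawa's descendants per stirpes.
The 2/5 is divided into 3 equal shares of 2/15 among Waclaw, Danuta, Mieczyslaw.
Waclaw predeceased; the 2/15 allotted to Waclaw's branch passes to Waclaw's issue by representation.
The 2/15 is divided into 3 equal shares of 2/45 among Czeslaw, Pelagia, Tadeusz.
Czeslaw is living and takes 2/45.
Pelagia is living and takes 2/45.
Tadeusz is living and takes 2/45.
Danuta predeceased; the 2/15 allotted to Danuta's branch passes to Danuta's issue by representation.
The 2/15 is divided into 3 equal shares of 2/45 among Radoslaw, Zofia, Halina.
Radoslaw is living and takes 2/45.
Zofia predeceased; the 2/45 allotted to Zofia's branch passes to Zofia's issue by representation.
The 2/45 is divided into 3 equal shares of 2/135 among Ireneusz, Eliasz, Ludmila.
Ireneusz is living and takes 2/135.
Eliasz is living and takes 2/135.
Ludmila is living and takes 2/135.
Halina is living and takes 2/45.
Mieczyslaw predeceased; the 2/15 allotted to Mieczyslaw's branch passes to Mieczyslaw's issue by representation.
The 2/15 is divided into 4 equal shares of 1/30 among Oleg, Franciszka, Grzegorz, Agnieszka.
Oleg is living and takes 1/30.
Franciszka is living and takes 1/30.
Grzegorz predeceased; the 1/30 allotted to Grzegorz's branch passes to Grzegorz's issue by representation.
The 1/30 is divided into 2 equal shares of 1/60 among Bogdan, Nadia.
Bogdan is living and takes 1/60.
Nadia is living and takes 1/60.
Agnieszka is living and takes 1/30.

Agnieszka 1/30; Bogdan 1/60; Czeslaw 2/45; Eliasz 2/135; Franciszka 1/30; Halina 2/45; Ireneusz 2/135; Kazimierz 3/5; Ludmila 2/135; Nadia 1/60; Oleg 1/30; Pelagia 2/45; Radoslaw 2/45; Tadeusz 2/45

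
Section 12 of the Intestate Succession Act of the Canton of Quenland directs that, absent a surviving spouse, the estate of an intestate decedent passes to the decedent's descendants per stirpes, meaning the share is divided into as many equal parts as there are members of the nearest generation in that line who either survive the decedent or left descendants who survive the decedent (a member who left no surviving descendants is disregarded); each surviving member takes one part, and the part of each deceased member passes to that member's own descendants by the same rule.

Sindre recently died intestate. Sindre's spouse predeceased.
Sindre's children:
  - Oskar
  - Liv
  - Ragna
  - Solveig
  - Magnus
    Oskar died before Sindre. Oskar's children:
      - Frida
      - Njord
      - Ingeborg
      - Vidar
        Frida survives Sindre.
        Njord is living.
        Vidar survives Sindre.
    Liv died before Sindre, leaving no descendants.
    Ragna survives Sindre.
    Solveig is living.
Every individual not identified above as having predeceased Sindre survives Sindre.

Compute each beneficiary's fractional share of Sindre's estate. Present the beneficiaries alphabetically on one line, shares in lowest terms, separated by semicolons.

Frida 1/16; Ingeborg 1/16; Magnus 1/4; Njord 1/16; Ragna 1/4; Solveig 1/4; Vidar 1/16

There is no surviving spouse, so the entire estate passes to Sindre's descendants per stirpes.
Liv left no surviving issue, so that branch lapses and is disregarded.
The estate is divided into 4 equal shares of 1/4 among Oskar, Ragna, Solveig, Magnus.
Oskar predeceased; the 1/4 allotted to Oskar's branch passes to Oskar's issue by representation.
The 1/4 is divided into 4 equal shares of 1/16 among Frida, Njord, Ingeborg, Vidar.
Frida is living and takes 1/16.
Njord is living and takes 1/16.
Ingeborg is living and takes 1/16.
Vidar is living and takes 1/16.
Ragna is living and takes 1/4.
Solveig is living and takes 1/4.
Magnus is living and takes 1/4.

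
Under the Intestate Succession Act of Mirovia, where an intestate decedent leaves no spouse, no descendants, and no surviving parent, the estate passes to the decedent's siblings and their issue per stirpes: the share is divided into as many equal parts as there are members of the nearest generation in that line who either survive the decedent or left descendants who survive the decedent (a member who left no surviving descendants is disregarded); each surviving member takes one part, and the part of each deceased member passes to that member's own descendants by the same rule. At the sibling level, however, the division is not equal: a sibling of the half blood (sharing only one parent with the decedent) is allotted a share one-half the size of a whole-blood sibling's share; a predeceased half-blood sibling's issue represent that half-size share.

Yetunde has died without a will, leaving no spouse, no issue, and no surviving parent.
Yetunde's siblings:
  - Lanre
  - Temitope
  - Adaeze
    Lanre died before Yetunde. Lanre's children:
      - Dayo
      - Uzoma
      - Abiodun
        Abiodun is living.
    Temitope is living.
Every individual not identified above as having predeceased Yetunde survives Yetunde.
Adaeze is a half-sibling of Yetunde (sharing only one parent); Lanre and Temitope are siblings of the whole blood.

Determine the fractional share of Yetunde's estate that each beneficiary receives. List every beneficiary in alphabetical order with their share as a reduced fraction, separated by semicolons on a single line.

Abiodun 2/15; Adaeze 1/5; Dayo 2/15; Temitope 2/5; Uzoma 2/15

No spouse, descendants, or parent survives, so the estate passes to Yetunde's siblings per stirpes.
Half-blood siblings count for one-half the weight of whole-blood siblings at the initial division.
Dividing 1 in proportion to weights (total weight 5/2): Lanre (weight 1) → 2/5; Temitope (weight 1) → 2/5; Adaeze (weight 1/2) → 1/5.
Lanre predeceased; the 2/5 allotted to Lanre's branch passes to Lanre's issue by representation.
The 2/5 is divided into 3 equal shares of 2/15 among Dayo, Uzoma, Abiodun.
Dayo is living and takes 2/15.
Uzoma is living and takes 2/15.
Abiodun is living and takes 2/15.
Temitope is living and takes 2/5.
Adaeze is living and takes 1/5.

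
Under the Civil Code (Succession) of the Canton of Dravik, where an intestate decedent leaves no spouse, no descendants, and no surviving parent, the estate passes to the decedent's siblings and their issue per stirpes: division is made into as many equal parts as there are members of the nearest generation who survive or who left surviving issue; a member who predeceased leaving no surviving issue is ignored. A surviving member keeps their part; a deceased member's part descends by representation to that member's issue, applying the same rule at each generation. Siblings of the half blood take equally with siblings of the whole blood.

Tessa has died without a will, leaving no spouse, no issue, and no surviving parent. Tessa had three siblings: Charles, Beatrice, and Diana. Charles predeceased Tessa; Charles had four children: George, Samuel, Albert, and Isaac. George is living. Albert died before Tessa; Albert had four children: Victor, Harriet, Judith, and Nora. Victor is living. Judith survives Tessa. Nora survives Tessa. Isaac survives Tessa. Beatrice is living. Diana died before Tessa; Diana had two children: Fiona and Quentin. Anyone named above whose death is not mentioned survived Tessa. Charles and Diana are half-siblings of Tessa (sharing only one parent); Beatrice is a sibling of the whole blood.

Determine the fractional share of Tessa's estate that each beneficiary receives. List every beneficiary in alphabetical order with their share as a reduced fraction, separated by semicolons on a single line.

No spouse, descendants, or parent survives, so the estate passes to Tessa's siblings per stirpes.
Half-blood and whole-blood siblings take equally under the stated rule.
The estate is divided into 3 equal shares of 1/3 among Charles, Beatrice, Diana.
Charles predeceased; the 1/3 allotted to Charles's branch passes to Charles's issue by representation.
The 1/3 is divided into 4 equal shares of 1/12 among George, Samuel, Albert, Isaac.
George is living and takes 1/12.
Samuel is living and takes 1/12.
Albert predeceased; the 1/12 allotted to Albert's branch passes to Albert's issue by representation.
The 1/12 is divided into 4 equal shares of 1/48 among Victor, Harriet, Judith, Nora.
Victor is living and takes 1/48.
Harriet is living and takes 1/48.
Judith is living and takes 1/48.
Nora is living and takes 1/48.
Isaac is living and takes 1/12.
Beatrice is living and takes 1/3.
Diana predeceased; the 1/3 allotted to Diana's branch passes to Diana's issue by representation.
The 1/3 is divided into 2 equal shares of 1/6 among Fiona, Quentin.
Fiona is living and takes 1/6.
Quentin is living and takes 1/6.

Beatrice 1/3; Fiona 1/6; George 1/12; Harriet 1/48; Isaac 1/12; Judith 1/48; Nora 1/48; Quentin 1/6; Samuel 1/12; Victor 1/48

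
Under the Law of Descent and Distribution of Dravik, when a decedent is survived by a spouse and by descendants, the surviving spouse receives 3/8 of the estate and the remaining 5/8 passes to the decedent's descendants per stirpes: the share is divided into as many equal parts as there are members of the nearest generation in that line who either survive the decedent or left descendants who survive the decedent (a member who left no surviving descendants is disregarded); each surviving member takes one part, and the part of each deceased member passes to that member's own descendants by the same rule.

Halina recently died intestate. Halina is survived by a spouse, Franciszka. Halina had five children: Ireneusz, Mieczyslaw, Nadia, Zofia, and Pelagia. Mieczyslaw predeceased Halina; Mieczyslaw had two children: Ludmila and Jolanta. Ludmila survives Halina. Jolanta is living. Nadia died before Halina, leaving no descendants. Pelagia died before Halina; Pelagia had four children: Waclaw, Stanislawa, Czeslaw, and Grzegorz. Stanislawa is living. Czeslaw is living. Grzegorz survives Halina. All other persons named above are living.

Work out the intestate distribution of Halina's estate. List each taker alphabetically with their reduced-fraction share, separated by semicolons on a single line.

Franciszka, as surviving spouse, takes 3/8.
The remaining 5/8 passes to Halina's descendants per stirpes.
Nadia left no surviving issue, so that branch lapses and is disregarded.
The 5/8 is divided into 4 equal shares of 5/32 among Ireneusz, Mieczyslaw, Zofia, Pelagia.
Ireneusz is living and takes 5/32.
Mieczyslaw predeceased; the 5/32 allotted to Mieczyslaw's branch passes to Mieczyslaw's issue by representation.
The 5/32 is divided into 2 equal shares of 5/64 among Ludmila, Jolanta.
Ludmila is living and takes 5/64.
Jolanta is living and takes 5/64.
Zofia is living and takes 5/32.
Pelagia predeceased; the 5/32 allotted to Pelagia's branch passes to Pelagia's issue by representation.
The 5/32 is divided into 4 equal shares of 5/128 among Waclaw, Stanislawa, Czeslaw, Grzegorz.
Waclaw is living and takes 5/128.
Stanislawa is living and takes 5/128.
Czeslaw is living and takes 5/128.
Grzegorz is living and takes 5/128.

Czeslaw 5/128; Franciszka 3/8; Grzegorz 5/128; Ireneusz 5/32; Jolanta 5/64; Ludmila 5/64; Stanislawa 5/128; Waclaw 5/128; Zofia 5/32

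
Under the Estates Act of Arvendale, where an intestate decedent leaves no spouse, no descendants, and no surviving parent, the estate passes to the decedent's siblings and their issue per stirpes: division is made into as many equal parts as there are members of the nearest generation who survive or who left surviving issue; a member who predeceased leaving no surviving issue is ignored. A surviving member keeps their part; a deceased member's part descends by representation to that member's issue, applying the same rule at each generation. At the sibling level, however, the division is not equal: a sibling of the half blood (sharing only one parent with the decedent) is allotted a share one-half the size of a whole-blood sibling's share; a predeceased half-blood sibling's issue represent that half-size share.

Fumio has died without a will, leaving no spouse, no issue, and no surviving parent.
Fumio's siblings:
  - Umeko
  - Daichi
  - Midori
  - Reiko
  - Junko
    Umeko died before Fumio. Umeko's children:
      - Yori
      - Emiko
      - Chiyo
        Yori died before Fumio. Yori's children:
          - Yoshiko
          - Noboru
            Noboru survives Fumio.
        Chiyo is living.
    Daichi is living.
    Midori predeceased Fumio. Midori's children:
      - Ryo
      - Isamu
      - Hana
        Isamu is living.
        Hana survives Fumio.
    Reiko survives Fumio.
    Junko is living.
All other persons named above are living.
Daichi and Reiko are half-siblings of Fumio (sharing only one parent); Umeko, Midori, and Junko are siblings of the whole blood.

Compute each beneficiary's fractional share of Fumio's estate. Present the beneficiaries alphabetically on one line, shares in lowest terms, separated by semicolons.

Chiyo 1/12; Daichi 1/8; Emiko 1/12; Hana 1/12; Isamu 1/12; Junko 1/4; Noboru 1/24; Reiko 1/8; Ryo 1/12; Yoshiko 1/24

No spouse, descendants, or parent survives, so the estate passes to Fumio's siblings per stirpes.
Half-blood siblings count for one-half the weight of whole-blood siblings at the initial division.
Dividing 1 in proportion to weights (total weight 4): Umeko (weight 1) → 1/4; Daichi (weight 1/2) → 1/8; Midori (weight 1) → 1/4; Reiko (weight 1/2) → 1/8; Junko (weight 1) → 1/4.
Umeko predeceased; the 1/4 allotted to Umeko's branch passes to Umeko's issue by representation.
The 1/4 is divided into 3 equal shares of 1/12 among Yori, Emiko, Chiyo.
Yori predeceased; the 1/12 allotted to Yori's branch passes to Yori's issue by representation.
The 1/12 is divided into 2 equal shares of 1/24 among Yoshiko, Noboru.
Yoshiko is living and takes 1/24.
Noboru is living and takes 1/24.
Emiko is living and takes 1/12.
Chiyo is living and takes 1/12.
Daichi is living and takes 1/8.
Midori predeceased; the 1/4 allotted to Midori's branch passes to Midori's issue by representation.
The 1/4 is divided into 3 equal shares of 1/12 among Ryo, Isamu, Hana.
Ryo is living and takes 1/12.
Isamu is living and takes 1/12.
Hana is living and takes 1/12.
Reiko is living and takes 1/8.
Junko is living and takes 1/4.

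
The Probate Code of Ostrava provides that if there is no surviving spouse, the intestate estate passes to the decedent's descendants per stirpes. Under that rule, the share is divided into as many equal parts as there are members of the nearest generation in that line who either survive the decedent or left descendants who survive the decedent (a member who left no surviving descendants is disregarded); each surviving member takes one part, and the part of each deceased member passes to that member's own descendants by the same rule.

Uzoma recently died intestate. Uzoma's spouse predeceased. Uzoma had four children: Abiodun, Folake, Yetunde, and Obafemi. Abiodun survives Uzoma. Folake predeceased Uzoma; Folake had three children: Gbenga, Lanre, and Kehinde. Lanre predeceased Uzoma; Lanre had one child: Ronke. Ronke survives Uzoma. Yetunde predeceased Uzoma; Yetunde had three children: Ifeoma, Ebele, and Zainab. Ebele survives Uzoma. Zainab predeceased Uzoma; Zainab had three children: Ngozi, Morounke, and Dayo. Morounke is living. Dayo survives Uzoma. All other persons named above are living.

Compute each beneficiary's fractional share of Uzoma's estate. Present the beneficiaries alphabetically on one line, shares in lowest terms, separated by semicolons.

Abiodun 1/4; Dayo 1/36; Ebele 1/12; Gbenga 1/12; Ifeoma 1/12; Kehinde 1/12; Morounke 1/36; Ngozi 1/36; Obafemi 1/4; Ronke 1/12

There is no surviving spouse, so the entire estate passes to Uzoma's descendants per stirpes.
The estate is divided into 4 equal shares of 1/4 among Abiodun, Folake, Yetunde, Obafemi.
Abiodun is living and takes 1/4.
Folake predeceased; the 1/4 allotted to Folake's branch passes to Folake's issue by representation.
The 1/4 is divided into 3 equal shares of 1/12 among Gbenga, Lanre, Kehinde.
Gbenga is living and takes 1/12.
Lanre predeceased; the 1/12 allotted to Lanre's branch passes to Lanre's issue by representation.
Ronke is the sole taker at this level and receives the full 1/12.
Kehinde is living and takes 1/12.
Yetunde predeceased; the 1/4 allotted to Yetunde's branch passes to Yetunde's issue by representation.
The 1/4 is divided into 3 equal shares of 1/12 among Ifeoma, Ebele, Zainab.
Ifeoma is living and takes 1/12.
Ebele is living and takes 1/12.
Zainab predeceased; the 1/12 allotted to Zainab's branch passes to Zainab's issue by representation.
The 1/12 is divided into 3 equal shares of 1/36 among Ngozi, Morounke, Dayo.
Ngozi is living and takes 1/36.
Morounke is living and takes 1/36.
Dayo is living and takes 1/36.
Obafemi is living and takes 1/4.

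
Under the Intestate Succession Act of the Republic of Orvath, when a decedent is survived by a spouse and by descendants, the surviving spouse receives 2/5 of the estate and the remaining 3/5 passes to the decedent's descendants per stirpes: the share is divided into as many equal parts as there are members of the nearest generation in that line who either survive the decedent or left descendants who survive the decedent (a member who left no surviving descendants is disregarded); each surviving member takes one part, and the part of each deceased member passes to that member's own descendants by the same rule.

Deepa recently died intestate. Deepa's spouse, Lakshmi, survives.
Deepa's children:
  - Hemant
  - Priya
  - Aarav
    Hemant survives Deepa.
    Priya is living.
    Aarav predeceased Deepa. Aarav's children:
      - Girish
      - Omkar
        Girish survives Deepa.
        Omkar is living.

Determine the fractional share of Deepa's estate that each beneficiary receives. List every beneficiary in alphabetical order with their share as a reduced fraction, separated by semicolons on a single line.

Lakshmi, as surviving spouse, takes 2/5.
The remaining 3/5 passes to Deepa's descendants per stirpes.
The 3/5 is divided into 3 equal shares of 1/5 among Hemant, Priya, Aarav.
Hemant is living and takes 1/5.
Priya is living and takes 1/5.
Aarav predeceased; the 1/5 allotted to Aarav's branch passes to Aarav's issue by representation.
The 1/5 is divided into 2 equal shares of 1/10 among Girish, Omkar.
Girish is living and takes 1/10.
Omkar is living and takes 1/10.

Girish 1/10; Hemant 1/5; Lakshmi 2/5; Omkar 1/10; Priya 1/5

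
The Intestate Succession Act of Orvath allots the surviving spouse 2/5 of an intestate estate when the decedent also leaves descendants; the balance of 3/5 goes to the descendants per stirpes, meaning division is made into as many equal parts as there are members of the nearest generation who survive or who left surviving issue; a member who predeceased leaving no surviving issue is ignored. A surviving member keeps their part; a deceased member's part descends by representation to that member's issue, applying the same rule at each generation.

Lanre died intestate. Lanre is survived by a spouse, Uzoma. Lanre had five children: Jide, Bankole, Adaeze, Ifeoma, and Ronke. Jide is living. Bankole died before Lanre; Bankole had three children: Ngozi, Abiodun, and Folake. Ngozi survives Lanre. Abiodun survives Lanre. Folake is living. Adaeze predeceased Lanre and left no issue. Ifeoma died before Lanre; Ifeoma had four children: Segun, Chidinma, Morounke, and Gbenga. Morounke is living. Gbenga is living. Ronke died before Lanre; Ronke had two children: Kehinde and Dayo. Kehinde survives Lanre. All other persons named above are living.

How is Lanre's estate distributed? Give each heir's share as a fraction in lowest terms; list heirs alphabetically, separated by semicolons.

Uzoma, as surviving spouse, takes 2/5.
The remaining 3/5 passes to Lanre's descendants per stirpes.
Adaeze left no surviving issue, so that branch lapses and is disregarded.
The 3/5 is divided into 4 equal shares of 3/20 among Jide, Bankole, Ifeoma, Ronke.
Jide is living and takes 3/20.
Bankole predeceased; the 3/20 allotted to Bankole's branch passes to Bankole's issue by representation.
The 3/20 is divided into 3 equal shares of 1/20 among Ngozi, Abiodun, Folake.
Ngozi is living and takes 1/20.
Abiodun is living and takes 1/20.
Folake is living and takes 1/20.
Ifeoma predeceased; the 3/20 allotted to Ifeoma's branch passes to Ifeoma's issue by representation.
The 3/20 is divided into 4 equal shares of 3/80 among Segun, Chidinma, Morounke, Gbenga.
Segun is living and takes 3/80.
Chidinma is living and takes 3/80.
Morounke is living and takes 3/80.
Gbenga is living and takes 3/80.
Ronke predeceased; the 3/20 allotted to Ronke's branch passes to Ronke's issue by representation.
The 3/20 is divided into 2 equal shares of 3/40 among Kehinde, Dayo.
Kehinde is living and takes 3/40.
Dayo is living and takes 3/40.

Abiodun 1/20; Chidinma 3/80; Dayo 3/40; Folake 1/20; Gbenga 3/80; Jide 3/20; Kehinde 3/40; Morounke 3/80; Ngozi 1/20; Segun 3/80; Uzoma 2/5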